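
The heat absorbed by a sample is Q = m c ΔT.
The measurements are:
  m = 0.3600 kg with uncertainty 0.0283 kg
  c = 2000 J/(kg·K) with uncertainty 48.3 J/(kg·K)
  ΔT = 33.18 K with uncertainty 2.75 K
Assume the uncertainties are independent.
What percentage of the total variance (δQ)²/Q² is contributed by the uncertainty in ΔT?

(δQ/Q)² = (1·δm/m)² + (1·δc/c)² + (1·δΔT/ΔT)²
  m term: (1×0.0786)² = 0.00618
  c term: (1×0.0241)² = 0.000583
  ΔT term: (1×0.0829)² = 0.00687
Total = 0.0136. Share from ΔT = 0.00687/0.0136 = 0.504.

50.4%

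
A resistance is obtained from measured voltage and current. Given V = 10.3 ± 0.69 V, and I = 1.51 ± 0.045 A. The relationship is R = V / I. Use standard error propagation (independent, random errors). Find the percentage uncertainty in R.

7.33%

Products/powers → add relative errors in quadrature, weighted by exponent:
  (1·δV/V)² = (1×0.0670)² = 0.00449;  (-1·δI/I)² = (-1×0.0298)² = 0.000888
δR/R = √(0.00538) = 0.0733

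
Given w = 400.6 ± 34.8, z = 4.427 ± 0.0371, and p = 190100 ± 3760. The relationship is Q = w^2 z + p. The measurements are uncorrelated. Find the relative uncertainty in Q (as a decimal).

Let h = w^2·z = 710400. δh/h = √((2·δw/w)² + (1·δz/z)²) = √(0.0302 + 7.02e-05) = 0.174, so δh = 1.24e+05.
Q = h + p: δQ = √(δh² + δp²) = √(1.53e+10 + 1.41e+07) = 1.24e+05
Q = 900500, so δQ/Q = 1.24e+05/900500 = 0.137.

0.137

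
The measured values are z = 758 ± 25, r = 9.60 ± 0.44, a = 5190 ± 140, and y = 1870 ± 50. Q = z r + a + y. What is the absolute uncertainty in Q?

437

Let p = z·r = 7280. δp/p = √((1·δz/z)² + (1·δr/r)²) = √(0.00109 + 0.00210) = 0.0565, so δp = 411.
Q = p + a + y: δQ = √(δp² + δa² + δy²) = √(1.69e+05 + 19600 + 2500) = 437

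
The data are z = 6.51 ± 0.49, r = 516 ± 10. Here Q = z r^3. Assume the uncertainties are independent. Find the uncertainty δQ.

Products/powers → add relative errors in quadrature, weighted by exponent:
  (1·δz/z)² = (1×0.0753)² = 0.00567;  (3·δr/r)² = (3×0.0194)² = 0.00338
δQ/Q = √(0.00905) = 0.0951
Q = 8.94e+08, so δQ = 0.0951 × 8.94e+08 = 8.51e+07.

8.51e+07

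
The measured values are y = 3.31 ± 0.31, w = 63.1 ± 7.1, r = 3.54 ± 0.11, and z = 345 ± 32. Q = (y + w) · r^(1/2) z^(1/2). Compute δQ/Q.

Let u = y + w = 66.4. δu = √(δy² + δw²) = √(0.0961 + 50.4) = 7.11, so δu/u = 0.107.
Q is then a monomial in u, r, z:
δQ/Q = √((δu/u)² + (½·δr/r)² + (½·δz/z)²) = √(0.0115 + 0.000241 + 0.00215) = 0.118

0.118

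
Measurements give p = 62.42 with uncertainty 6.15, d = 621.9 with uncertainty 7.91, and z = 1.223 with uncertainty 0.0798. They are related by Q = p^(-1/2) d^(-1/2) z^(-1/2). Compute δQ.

0.000273

Products/powers → add relative errors in quadrature, weighted by exponent:
  (−½·δp/p)² = (-0.5×0.0985)² = 0.00243;  (−½·δd/d)² = (-0.5×0.0127)² = 4.04e-05;  (−½·δz/z)² = (-0.5×0.0652)² = 0.00106
δQ/Q = √(0.00353) = 0.0594
Q = 0.004589, so δQ = 0.0594 × 0.004589 = 0.000273.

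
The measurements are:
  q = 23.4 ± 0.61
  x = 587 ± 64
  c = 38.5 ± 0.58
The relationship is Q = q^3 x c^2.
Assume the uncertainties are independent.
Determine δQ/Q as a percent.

Products/powers → add relative errors in quadrature, weighted by exponent:
  (3·δq/q)² = (3×0.0261)² = 0.00612;  (1·δx/x)² = (1×0.109)² = 0.0119;  (2·δc/c)² = (2×0.0151)² = 0.000908
δQ/Q = √(0.0189) = 0.138

13.8%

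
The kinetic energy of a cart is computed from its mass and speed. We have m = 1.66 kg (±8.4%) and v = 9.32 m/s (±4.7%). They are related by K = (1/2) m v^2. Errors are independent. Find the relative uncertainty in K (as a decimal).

0.126

Each factor contributes (exponent × relative error)² to (δK/K)²:
  (1·δm/m)² = (1×0.0840)² = 0.00706;  (2·δv/v)² = (2×0.0470)² = 0.00884
δK/K = √(0.0159) = 0.126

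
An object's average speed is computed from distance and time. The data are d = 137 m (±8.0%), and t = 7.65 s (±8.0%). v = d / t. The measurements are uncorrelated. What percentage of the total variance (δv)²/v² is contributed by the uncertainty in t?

50.0%

(δv/v)² = (1·δd/d)² + (-1·δt/t)²
  d term: (1×0.0800)² = 0.00640
  t term: (-1×0.0800)² = 0.00640
Total = 0.0128. Share from t = 0.00640/0.0128 = 0.500.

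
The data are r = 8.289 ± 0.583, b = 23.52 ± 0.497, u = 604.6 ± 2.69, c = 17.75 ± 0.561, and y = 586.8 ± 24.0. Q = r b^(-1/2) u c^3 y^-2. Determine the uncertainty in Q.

Each factor contributes (exponent × relative error)² to (δQ/Q)²:
  (1·δr/r)² = (1×0.0703)² = 0.00495;  (−½·δb/b)² = (-0.5×0.0211)² = 0.000112;  (1·δu/u)² = (1×0.00445)² = 1.98e-05;  (3·δc/c)² = (3×0.0316)² = 0.00899;  (-2·δy/y)² = (-2×0.0409)² = 0.00669
δQ/Q = √(0.0208) = 0.144
Q = 16.78, so δQ = 0.144 × 16.78 = 2.42.

2.42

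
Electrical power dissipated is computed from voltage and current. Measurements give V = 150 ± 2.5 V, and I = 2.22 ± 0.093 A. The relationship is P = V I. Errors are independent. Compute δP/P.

0.0451

P is a product of powers, so relative uncertainties combine in quadrature:
  (1·δV/V)² = (1×0.0167)² = 0.000278;  (1·δI/I)² = (1×0.0419)² = 0.00175
δP/P = √(0.00203) = 0.0451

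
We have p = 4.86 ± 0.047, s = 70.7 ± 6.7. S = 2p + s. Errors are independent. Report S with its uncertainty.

80.4 ± 6.70

Each term contributes (cᵢ δxᵢ)² to (δS)²:
  (2·δp)² = 0.00884;  (δs)² = 44.9
δS = √(44.9) = 6.70
S = 80.4.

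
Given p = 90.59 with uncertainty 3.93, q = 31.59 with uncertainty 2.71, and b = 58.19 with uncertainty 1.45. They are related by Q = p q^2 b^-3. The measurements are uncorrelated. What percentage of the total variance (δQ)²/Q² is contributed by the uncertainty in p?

(δQ/Q)² = (1·δp/p)² + (2·δq/q)² + (-3·δb/b)²
  p term: (1×0.0434)² = 0.00188
  q term: (2×0.0858)² = 0.0294
  b term: (-3×0.0249)² = 0.00559
Total = 0.0369. Share from p = 0.00188/0.0369 = 0.0510.

5.10%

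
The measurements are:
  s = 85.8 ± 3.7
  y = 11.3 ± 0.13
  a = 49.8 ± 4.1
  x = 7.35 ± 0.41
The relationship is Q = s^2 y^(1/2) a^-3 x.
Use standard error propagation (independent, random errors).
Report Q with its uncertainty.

Relative error in a monomial: (δQ/Q)² = Σ (nᵢ · δxᵢ/xᵢ)².
  (2·δs/s)² = (2×0.0431)² = 0.00744;  (½·δy/y)² = (0.5×0.0115)² = 3.31e-05;  (-3·δa/a)² = (-3×0.0823)² = 0.0610;  (1·δx/x)² = (1×0.0558)² = 0.00311
δQ/Q = √(0.0716) = 0.268
Q = 1.47, so δQ = 0.268 × 1.47 = 0.394.

1.47 ± 0.394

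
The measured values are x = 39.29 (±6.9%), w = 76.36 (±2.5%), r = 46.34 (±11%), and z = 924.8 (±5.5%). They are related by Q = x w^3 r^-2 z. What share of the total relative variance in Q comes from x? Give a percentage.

7.70%

(δQ/Q)² = (1·δx/x)² + (3·δw/w)² + (-2·δr/r)² + (1·δz/z)²
  x term: (1×0.0690)² = 0.00476
  w term: (3×0.0250)² = 0.00563
  r term: (-2×0.110)² = 0.0484
  z term: (1×0.0550)² = 0.00302
Total = 0.0618. Share from x = 0.00476/0.0618 = 0.0770.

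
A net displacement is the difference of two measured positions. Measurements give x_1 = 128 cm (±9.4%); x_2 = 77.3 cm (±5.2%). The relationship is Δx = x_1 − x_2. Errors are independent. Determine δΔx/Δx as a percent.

Absolute uncertainties add in quadrature for a linear combination:
  (δx_1)² = 145;  (δx_2)² = 16.2
δΔx = √(161) = 12.7 cm
Δx = 50.7 cm, so δΔx/Δx = 12.7/50.7 = 0.250.

25.0%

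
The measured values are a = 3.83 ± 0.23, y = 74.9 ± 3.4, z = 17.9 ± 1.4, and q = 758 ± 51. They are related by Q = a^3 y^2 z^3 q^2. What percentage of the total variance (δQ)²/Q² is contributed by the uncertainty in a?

(δQ/Q)² = (3·δa/a)² + (2·δy/y)² + (3·δz/z)² + (2·δq/q)²
  a term: (3×0.0601)² = 0.0325
  y term: (2×0.0454)² = 0.00824
  z term: (3×0.0782)² = 0.0551
  q term: (2×0.0673)² = 0.0181
Total = 0.114. Share from a = 0.0325/0.114 = 0.285.

28.5%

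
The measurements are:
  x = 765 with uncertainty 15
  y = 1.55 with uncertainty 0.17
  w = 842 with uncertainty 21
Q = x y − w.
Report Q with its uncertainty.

344 ± 134

Let p = x·y = 1190. δp/p = √((1·δx/x)² + (1·δy/y)²) = √(0.000384 + 0.0120) = 0.111, so δp = 132.
Q = p − w: δQ = √(δp² + δw²) = √(17500 + 441) = 134
Q = 344.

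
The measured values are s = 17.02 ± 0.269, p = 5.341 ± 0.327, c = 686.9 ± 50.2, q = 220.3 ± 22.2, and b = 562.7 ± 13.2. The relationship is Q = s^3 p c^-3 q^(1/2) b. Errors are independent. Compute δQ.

Q is a product of powers, so relative uncertainties combine in quadrature:
  (3·δs/s)² = (3×0.0158)² = 0.00225;  (1·δp/p)² = (1×0.0612)² = 0.00375;  (-3·δc/c)² = (-3×0.0731)² = 0.0481;  (½·δq/q)² = (0.5×0.101)² = 0.00254;  (1·δb/b)² = (1×0.0235)² = 0.000550
δQ/Q = √(0.0572) = 0.239
Q = 0.6786, so δQ = 0.239 × 0.6786 = 0.162.

0.162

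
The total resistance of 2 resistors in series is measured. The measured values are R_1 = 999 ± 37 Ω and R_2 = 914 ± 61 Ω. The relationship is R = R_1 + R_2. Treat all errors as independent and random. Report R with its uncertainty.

1910 ± 71.3 Ω

Each term contributes (cᵢ δxᵢ)² to (δR)²:
  (δR_1)² = 1370;  (δR_2)² = 3720
δR = √(5090) = 71.3 Ω
R = 1910 Ω.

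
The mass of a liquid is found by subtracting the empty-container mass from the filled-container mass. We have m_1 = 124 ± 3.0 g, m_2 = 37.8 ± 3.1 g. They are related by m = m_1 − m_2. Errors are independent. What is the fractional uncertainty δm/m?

For a sum/difference, combine absolute errors in quadrature:
  (δm_1)² = 9.00;  (δm_2)² = 9.61
δm = √(18.6) = 4.31 g
m = 86.2 g, so δm/m = 4.31/86.2 = 0.0500.

0.0500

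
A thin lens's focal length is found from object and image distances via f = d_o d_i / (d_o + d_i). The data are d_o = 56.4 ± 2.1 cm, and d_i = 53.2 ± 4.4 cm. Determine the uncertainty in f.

1.27 cm

∂f/∂d_o = (d_i/(d_o+d_i))² = 0.236;  ∂f/∂d_i = (d_o/(d_o+d_i))² = 0.265
δf = √((∂f/∂d_o · δd_o)² + (∂f/∂d_i · δd_i)²) = √(0.245 + 1.36) = 1.27 cm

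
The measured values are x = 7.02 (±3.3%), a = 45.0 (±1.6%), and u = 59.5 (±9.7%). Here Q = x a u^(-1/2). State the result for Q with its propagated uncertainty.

41.0 ± 2.49

For a monomial Q ∝ x, a, u^(-1/2), fractional errors add in quadrature:
  (1·δx/x)² = (1×0.0330)² = 0.00109;  (1·δa/a)² = (1×0.0160)² = 0.000256;  (−½·δu/u)² = (-0.5×0.0970)² = 0.00235
δQ/Q = √(0.00370) = 0.0608
Q = 41.0, so δQ = 0.0608 × 41.0 = 2.49.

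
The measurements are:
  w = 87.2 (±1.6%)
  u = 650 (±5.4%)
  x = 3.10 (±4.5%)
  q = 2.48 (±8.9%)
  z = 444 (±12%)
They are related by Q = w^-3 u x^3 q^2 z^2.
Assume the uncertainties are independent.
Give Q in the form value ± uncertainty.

35400 ± 11900

Products/powers → add relative errors in quadrature, weighted by exponent:
  (-3·δw/w)² = (-3×0.0160)² = 0.00230;  (1·δu/u)² = (1×0.0540)² = 0.00292;  (3·δx/x)² = (3×0.0450)² = 0.0182;  (2·δq/q)² = (2×0.0890)² = 0.0317;  (2·δz/z)² = (2×0.120)² = 0.0576
δQ/Q = √(0.113) = 0.336
Q = 35400, so δQ = 0.336 × 35400 = 11900.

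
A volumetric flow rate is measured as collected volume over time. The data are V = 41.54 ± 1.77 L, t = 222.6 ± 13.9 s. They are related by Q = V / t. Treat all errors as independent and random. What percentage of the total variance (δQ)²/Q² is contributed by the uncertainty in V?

(δQ/Q)² = (1·δV/V)² + (-1·δt/t)²
  V term: (1×0.0426)² = 0.00182
  t term: (-1×0.0624)² = 0.00390
Total = 0.00571. Share from V = 0.00182/0.00571 = 0.318.

31.8%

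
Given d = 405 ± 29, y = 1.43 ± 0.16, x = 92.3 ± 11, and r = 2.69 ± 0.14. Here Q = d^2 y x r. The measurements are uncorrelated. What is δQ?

1.3e+07

Each factor contributes (exponent × relative error)² to (δQ/Q)²:
  (2·δd/d)² = (2×0.0716)² = 0.0205;  (1·δy/y)² = (1×0.112)² = 0.0125;  (1·δx/x)² = (1×0.119)² = 0.0142;  (1·δr/r)² = (1×0.0520)² = 0.00271
δQ/Q = √(0.0499) = 0.223
Q = 5.82e+07, so δQ = 0.223 × 5.82e+07 = 1.3e+07.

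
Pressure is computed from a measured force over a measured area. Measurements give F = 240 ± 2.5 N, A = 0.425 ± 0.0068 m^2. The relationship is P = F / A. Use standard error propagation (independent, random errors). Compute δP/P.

0.0191

P is a product of powers, so relative uncertainties combine in quadrature:
  (1·δF/F)² = (1×0.0104)² = 0.000109;  (-1·δA/A)² = (-1×0.0160)² = 0.000256
δP/P = √(0.000365) = 0.0191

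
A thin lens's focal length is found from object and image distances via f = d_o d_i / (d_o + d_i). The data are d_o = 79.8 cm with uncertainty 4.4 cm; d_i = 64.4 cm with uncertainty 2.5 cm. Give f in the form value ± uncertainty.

35.6 ± 1.16 cm

∂f/∂d_o = (d_i/(d_o+d_i))² = 0.199;  ∂f/∂d_i = (d_o/(d_o+d_i))² = 0.306
δf = √((∂f/∂d_o · δd_o)² + (∂f/∂d_i · δd_i)²) = √(0.770 + 0.586) = 1.16 cm
f = 35.6 cm.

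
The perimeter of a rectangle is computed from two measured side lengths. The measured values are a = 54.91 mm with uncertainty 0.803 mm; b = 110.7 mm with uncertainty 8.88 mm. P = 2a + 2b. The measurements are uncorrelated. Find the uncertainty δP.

Each term contributes (cᵢ δxᵢ)² to (δP)²:
  (2·δa)² = 2.58;  (2·δb)² = 315
δP = √(318) = 17.8 mm

17.8 mm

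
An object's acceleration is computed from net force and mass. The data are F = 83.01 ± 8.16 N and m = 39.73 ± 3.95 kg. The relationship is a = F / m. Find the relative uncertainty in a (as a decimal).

Since a is a product/quotient, work with relative uncertainties:
  (1·δF/F)² = (1×0.0983)² = 0.00966;  (-1·δm/m)² = (-1×0.0994)² = 0.00988
δa/a = √(0.0195) = 0.140

0.140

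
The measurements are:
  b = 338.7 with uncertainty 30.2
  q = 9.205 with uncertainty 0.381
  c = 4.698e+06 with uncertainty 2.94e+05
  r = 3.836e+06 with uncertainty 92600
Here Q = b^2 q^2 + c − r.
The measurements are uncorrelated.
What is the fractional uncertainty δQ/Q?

Let p = b^2·q^2 = 9.72e+06. δp/p = √((2·δb/b)² + (2·δq/q)²) = √(0.0318 + 0.00685) = 0.197, so δp = 1.91e+06.
Q = p + c − r: δQ = √(δp² + δc² + δr²) = √(3.65e+12 + 8.64e+10 + 8.57e+09) = 1.94e+06
Q = 1.058e+07, so δQ/Q = 1.94e+06/1.058e+07 = 0.183.

0.183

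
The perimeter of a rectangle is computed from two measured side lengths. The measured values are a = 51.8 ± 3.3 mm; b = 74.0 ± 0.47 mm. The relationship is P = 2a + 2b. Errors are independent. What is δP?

6.67 mm

Each term contributes (cᵢ δxᵢ)² to (δP)²:
  (2·δa)² = 43.6;  (2·δb)² = 0.884
δP = √(44.4) = 6.67 mm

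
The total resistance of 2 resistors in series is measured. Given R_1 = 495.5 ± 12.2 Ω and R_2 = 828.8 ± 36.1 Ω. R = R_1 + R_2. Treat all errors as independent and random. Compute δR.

38.1 Ω

Sums and differences: (δR)² = Σ (cᵢ δxᵢ)².
  (δR_1)² = 149;  (δR_2)² = 1300
δR = √(1450) = 38.1 Ω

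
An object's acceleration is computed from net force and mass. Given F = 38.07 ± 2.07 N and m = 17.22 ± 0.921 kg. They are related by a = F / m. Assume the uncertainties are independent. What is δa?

0.169 m/s^2

Relative error in a monomial: (δa/a)² = Σ (nᵢ · δxᵢ/xᵢ)².
  (1·δF/F)² = (1×0.0544)² = 0.00296;  (-1·δm/m)² = (-1×0.0535)² = 0.00286
δa/a = √(0.00582) = 0.0763
a = 2.211 m/s^2, so δa = 0.0763 × 2.211 = 0.169 m/s^2.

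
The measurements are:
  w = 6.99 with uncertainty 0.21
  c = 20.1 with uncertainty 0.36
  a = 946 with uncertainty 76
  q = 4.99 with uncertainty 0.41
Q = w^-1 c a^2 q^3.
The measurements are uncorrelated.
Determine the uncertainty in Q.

9.47e+07

For a monomial Q ∝ w^-1, c, a^2, q^3, fractional errors add in quadrature:
  (-1·δw/w)² = (-1×0.0300)² = 0.000903;  (1·δc/c)² = (1×0.0179)² = 0.000321;  (2·δa/a)² = (2×0.0803)² = 0.0258;  (3·δq/q)² = (3×0.0822)² = 0.0608
δQ/Q = √(0.0878) = 0.296
Q = 3.2e+08, so δQ = 0.296 × 3.2e+08 = 9.47e+07.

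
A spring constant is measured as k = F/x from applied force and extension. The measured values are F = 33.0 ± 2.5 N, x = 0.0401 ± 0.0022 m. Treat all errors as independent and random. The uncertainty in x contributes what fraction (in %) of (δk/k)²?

(δk/k)² = (1·δF/F)² + (-1·δx/x)²
  F term: (1×0.0758)² = 0.00574
  x term: (-1×0.0549)² = 0.00301
Total = 0.00875. Share from x = 0.00301/0.00875 = 0.344.

34.4%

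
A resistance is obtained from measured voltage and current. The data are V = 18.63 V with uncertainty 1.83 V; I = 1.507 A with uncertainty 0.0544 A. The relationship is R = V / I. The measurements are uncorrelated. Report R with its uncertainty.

12.36 ± 1.29 Ω

Since R is a product/quotient, work with relative uncertainties:
  (1·δV/V)² = (1×0.0982)² = 0.00965;  (-1·δI/I)² = (-1×0.0361)² = 0.00130
δR/R = √(0.0110) = 0.105
R = 12.36 Ω, so δR = 0.105 × 12.36 = 1.29 Ω.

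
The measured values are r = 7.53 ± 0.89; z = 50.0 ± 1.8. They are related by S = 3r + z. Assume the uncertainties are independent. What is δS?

S is a linear combination, so absolute uncertainties add in quadrature:
  (3·δr)² = 7.13;  (δz)² = 3.24
δS = √(10.4) = 3.22

3.22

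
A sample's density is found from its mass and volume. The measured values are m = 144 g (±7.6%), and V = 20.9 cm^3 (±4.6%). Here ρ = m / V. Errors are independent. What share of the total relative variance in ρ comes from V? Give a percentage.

(δρ/ρ)² = (1·δm/m)² + (-1·δV/V)²
  m term: (1×0.0760)² = 0.00578
  V term: (-1×0.0460)² = 0.00212
Total = 0.00789. Share from V = 0.00212/0.00789 = 0.268.

26.8%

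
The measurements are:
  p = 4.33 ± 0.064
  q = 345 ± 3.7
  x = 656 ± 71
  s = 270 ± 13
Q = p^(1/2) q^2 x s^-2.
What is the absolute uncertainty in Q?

Relative error in a monomial: (δQ/Q)² = Σ (nᵢ · δxᵢ/xᵢ)².
  (½·δp/p)² = (0.5×0.0148)² = 5.46e-05;  (2·δq/q)² = (2×0.0107)² = 0.000460;  (1·δx/x)² = (1×0.108)² = 0.0117;  (-2·δs/s)² = (-2×0.0481)² = 0.00927
δQ/Q = √(0.0215) = 0.147
Q = 2230, so δQ = 0.147 × 2230 = 327.

327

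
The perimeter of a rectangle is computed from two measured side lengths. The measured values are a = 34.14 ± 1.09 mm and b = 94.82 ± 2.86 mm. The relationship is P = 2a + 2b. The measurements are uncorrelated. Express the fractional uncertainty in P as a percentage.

2.37%

Absolute uncertainties add in quadrature for a linear combination:
  (2·δa)² = 4.75;  (2·δb)² = 32.7
δP = √(37.5) = 6.12 mm
P = 257.9 mm, so δP/P = 6.12/257.9 = 0.0237.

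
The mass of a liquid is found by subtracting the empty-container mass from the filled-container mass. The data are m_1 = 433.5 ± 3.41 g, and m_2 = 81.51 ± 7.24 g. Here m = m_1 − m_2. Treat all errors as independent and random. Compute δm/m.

0.0227

Sums and differences: (δm)² = Σ (cᵢ δxᵢ)².
  (δm_1)² = 11.6;  (δm_2)² = 52.4
δm = √(64.0) = 8.00 g
m = 352.0 g, so δm/m = 8.00/352.0 = 0.0227.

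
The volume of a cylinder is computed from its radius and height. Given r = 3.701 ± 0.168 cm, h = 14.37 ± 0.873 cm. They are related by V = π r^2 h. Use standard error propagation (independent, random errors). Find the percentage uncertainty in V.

Each factor contributes (exponent × relative error)² to (δV/V)²:
  (2·δr/r)² = (2×0.0454)² = 0.00824;  (1·δh/h)² = (1×0.0608)² = 0.00369
δV/V = √(0.0119) = 0.109

10.9%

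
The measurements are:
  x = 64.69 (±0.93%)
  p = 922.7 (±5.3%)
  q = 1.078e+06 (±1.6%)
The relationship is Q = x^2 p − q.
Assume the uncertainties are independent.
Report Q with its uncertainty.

Let w = x^2·p = 3.861e+06. δw/w = √((2·δx/x)² + (1·δp/p)²) = √(0.000346 + 0.00281) = 0.0562, so δw = 2.17e+05.
Q = w − q: δQ = √(δw² + δq²) = √(4.7e+10 + 2.97e+08) = 2.18e+05
Q = 2.783e+06.

(2.783 ± 0.218) × 10^6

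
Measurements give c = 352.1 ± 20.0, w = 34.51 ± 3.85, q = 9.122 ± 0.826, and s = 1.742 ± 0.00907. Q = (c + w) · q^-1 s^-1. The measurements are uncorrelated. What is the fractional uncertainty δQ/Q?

Let u = c + w = 386.6. δu = √(δc² + δw²) = √(400 + 14.8) = 20.4, so δu/u = 0.0527.
Q is then a monomial in u, q, s:
δQ/Q = √((δu/u)² + (-1·δq/q)² + (-1·δs/s)²) = √(0.00278 + 0.00820 + 2.71e-05) = 0.105

0.105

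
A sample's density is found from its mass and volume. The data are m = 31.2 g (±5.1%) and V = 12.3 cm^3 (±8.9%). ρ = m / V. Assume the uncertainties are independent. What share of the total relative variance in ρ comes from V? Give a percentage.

(δρ/ρ)² = (1·δm/m)² + (-1·δV/V)²
  m term: (1×0.0510)² = 0.00260
  V term: (-1×0.0890)² = 0.00792
Total = 0.0105. Share from V = 0.00792/0.0105 = 0.753.

75.3%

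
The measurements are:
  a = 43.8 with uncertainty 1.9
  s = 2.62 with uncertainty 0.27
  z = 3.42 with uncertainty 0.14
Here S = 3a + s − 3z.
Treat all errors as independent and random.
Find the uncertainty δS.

5.72

S is a linear combination, so absolute uncertainties add in quadrature:
  (3·δa)² = 32.5;  (δs)² = 0.0729;  (3·δz)² = 0.176
δS = √(32.7) = 5.72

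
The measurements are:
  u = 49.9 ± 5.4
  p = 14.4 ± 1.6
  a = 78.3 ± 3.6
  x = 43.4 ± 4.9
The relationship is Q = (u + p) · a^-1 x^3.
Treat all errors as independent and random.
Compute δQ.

23700

Let w = u + p = 64.3. δw = √(δu² + δp²) = √(29.2 + 2.56) = 5.63, so δw/w = 0.0876.
Q is then a monomial in w, a, x:
δQ/Q = √((δw/w)² + (-1·δa/a)² + (3·δx/x)²) = √(0.00767 + 0.00211 + 0.115) = 0.353
Q = 67100, so δQ = 0.353 × 67100 = 23700.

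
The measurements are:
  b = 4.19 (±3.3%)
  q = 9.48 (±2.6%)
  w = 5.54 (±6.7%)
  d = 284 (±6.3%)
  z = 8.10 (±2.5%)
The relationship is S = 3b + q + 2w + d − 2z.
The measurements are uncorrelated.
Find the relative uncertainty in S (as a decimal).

0.0595

For a sum/difference, combine absolute errors in quadrature:
  (3·δb)² = 0.172;  (δq)² = 0.0608;  (2·δw)² = 0.551;  (δd)² = 320;  (2·δz)² = 0.164
δS = √(321) = 17.9
S = 301, so δS/S = 17.9/301 = 0.0595.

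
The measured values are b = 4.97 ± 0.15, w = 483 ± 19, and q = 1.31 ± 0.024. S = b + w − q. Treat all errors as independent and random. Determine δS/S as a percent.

3.90%

Sums and differences: (δS)² = Σ (cᵢ δxᵢ)².
  (δb)² = 0.0225;  (δw)² = 361;  (δq)² = 0.000576
δS = √(361) = 19.0
S = 487, so δS/S = 19.0/487 = 0.0390.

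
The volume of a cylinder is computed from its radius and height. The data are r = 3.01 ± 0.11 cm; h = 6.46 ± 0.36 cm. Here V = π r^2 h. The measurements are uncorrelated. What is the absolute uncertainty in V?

Relative error in a monomial: (δV/V)² = Σ (nᵢ · δxᵢ/xᵢ)².
  (2·δr/r)² = (2×0.0365)² = 0.00534;  (1·δh/h)² = (1×0.0557)² = 0.00311
δV/V = √(0.00845) = 0.0919
V = 184 cm^3, so δV = 0.0919 × 184 = 16.9 cm^3.

16.9 cm^3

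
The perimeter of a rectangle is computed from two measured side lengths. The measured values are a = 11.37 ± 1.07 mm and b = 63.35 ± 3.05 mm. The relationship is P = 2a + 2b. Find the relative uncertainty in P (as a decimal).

0.0433

For a sum/difference, combine absolute errors in quadrature:
  (2·δa)² = 4.58;  (2·δb)² = 37.2
δP = √(41.8) = 6.46 mm
P = 149.4 mm, so δP/P = 6.46/149.4 = 0.0433.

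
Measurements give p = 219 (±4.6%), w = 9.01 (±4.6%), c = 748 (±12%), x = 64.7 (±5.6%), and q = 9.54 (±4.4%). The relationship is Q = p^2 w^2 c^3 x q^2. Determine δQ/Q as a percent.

39.7%

For a monomial Q ∝ p^2, w^2, c^3, x, q^2, fractional errors add in quadrature:
  (2·δp/p)² = (2×0.0460)² = 0.00846;  (2·δw/w)² = (2×0.0460)² = 0.00846;  (3·δc/c)² = (3×0.120)² = 0.130;  (1·δx/x)² = (1×0.0560)² = 0.00314;  (2·δq/q)² = (2×0.0440)² = 0.00774
δQ/Q = √(0.157) = 0.397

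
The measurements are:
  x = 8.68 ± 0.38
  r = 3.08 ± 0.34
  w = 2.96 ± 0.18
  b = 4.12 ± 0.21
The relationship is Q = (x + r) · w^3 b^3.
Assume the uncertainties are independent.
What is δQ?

Let u = x + r = 11.8. δu = √(δx² + δr²) = √(0.144 + 0.116) = 0.510, so δu/u = 0.0434.
Q is then a monomial in u, w, b:
δQ/Q = √((δu/u)² + (3·δw/w)² + (3·δb/b)²) = √(0.00188 + 0.0333 + 0.0234) = 0.242
Q = 21300, so δQ = 0.242 × 21300 = 5160.

5160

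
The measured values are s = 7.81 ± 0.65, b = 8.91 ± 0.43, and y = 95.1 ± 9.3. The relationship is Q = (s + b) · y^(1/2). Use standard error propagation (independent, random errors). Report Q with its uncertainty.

Let u = s + b = 16.7. δu = √(δs² + δb²) = √(0.423 + 0.185) = 0.779, so δu/u = 0.0466.
Q is then a monomial in u, y:
δQ/Q = √((δu/u)² + (½·δy/y)²) = √(0.00217 + 0.00239) = 0.0676
Q = 163, so δQ = 0.0676 × 163 = 11.0.

163 ± 11.0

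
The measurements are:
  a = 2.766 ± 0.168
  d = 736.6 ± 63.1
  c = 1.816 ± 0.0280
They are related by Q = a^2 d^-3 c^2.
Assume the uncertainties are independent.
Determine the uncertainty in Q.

Q is a product of powers, so relative uncertainties combine in quadrature:
  (2·δa/a)² = (2×0.0607)² = 0.0148;  (-3·δd/d)² = (-3×0.0857)² = 0.0660;  (2·δc/c)² = (2×0.0154)² = 0.000951
δQ/Q = √(0.0818) = 0.286
Q = 6.313e-08, so δQ = 0.286 × 6.313e-08 = 1.81e-08.

1.81e-08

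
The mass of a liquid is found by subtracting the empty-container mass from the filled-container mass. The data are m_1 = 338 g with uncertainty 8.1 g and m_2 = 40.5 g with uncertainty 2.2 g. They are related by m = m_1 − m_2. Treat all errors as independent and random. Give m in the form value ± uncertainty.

298 ± 8.39 g

For a sum/difference, combine absolute errors in quadrature:
  (δm_1)² = 65.6;  (δm_2)² = 4.84
δm = √(70.5) = 8.39 g
m = 298 g.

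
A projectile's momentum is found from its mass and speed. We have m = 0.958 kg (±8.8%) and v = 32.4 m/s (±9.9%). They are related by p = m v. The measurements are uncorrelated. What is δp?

4.11 kg·m/s

For a monomial p ∝ m, v, fractional errors add in quadrature:
  (1·δm/m)² = (1×0.0880)² = 0.00774;  (1·δv/v)² = (1×0.0990)² = 0.00980
δp/p = √(0.0175) = 0.132
p = 31.0 kg·m/s, so δp = 0.132 × 31.0 = 4.11 kg·m/s.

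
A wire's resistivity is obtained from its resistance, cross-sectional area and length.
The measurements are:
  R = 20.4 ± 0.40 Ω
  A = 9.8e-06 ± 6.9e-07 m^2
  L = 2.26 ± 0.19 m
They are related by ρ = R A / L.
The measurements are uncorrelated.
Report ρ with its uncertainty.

(8.85 ± 0.985) × 10^-5 Ω·m

For a monomial ρ ∝ R, A, L^-1, fractional errors add in quadrature:
  (1·δR/R)² = (1×0.0196)² = 0.000384;  (1·δA/A)² = (1×0.0704)² = 0.00496;  (-1·δL/L)² = (-1×0.0841)² = 0.00707
δρ/ρ = √(0.0124) = 0.111
ρ = 8.85e-05 Ω·m, so δρ = 0.111 × 8.85e-05 = 9.85e-06 Ω·m.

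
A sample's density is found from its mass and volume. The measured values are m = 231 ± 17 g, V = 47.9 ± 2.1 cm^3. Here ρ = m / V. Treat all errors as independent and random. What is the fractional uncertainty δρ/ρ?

0.0857

Since ρ is a product/quotient, work with relative uncertainties:
  (1·δm/m)² = (1×0.0736)² = 0.00542;  (-1·δV/V)² = (-1×0.0438)² = 0.00192
δρ/ρ = √(0.00734) = 0.0857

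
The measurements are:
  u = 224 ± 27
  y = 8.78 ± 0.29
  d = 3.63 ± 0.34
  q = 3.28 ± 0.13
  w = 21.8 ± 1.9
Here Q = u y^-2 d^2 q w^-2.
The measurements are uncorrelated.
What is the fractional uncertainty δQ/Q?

Since Q is a product/quotient, work with relative uncertainties:
  (1·δu/u)² = (1×0.121)² = 0.0145;  (-2·δy/y)² = (-2×0.0330)² = 0.00436;  (2·δd/d)² = (2×0.0937)² = 0.0351;  (1·δq/q)² = (1×0.0396)² = 0.00157;  (-2·δw/w)² = (-2×0.0872)² = 0.0304
δQ/Q = √(0.0859) = 0.293

0.293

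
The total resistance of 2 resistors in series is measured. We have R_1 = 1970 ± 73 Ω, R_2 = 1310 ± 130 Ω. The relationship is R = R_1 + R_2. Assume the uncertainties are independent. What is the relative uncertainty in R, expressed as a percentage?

R is a linear combination, so absolute uncertainties add in quadrature:
  (δR_1)² = 5330;  (δR_2)² = 16900
δR = √(22200) = 149 Ω
R = 3280 Ω, so δR/R = 149/3280 = 0.0455.

4.55%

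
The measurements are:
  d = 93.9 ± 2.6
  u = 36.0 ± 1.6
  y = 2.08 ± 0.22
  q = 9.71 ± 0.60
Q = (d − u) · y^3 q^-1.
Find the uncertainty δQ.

17.6

Let w = d − u = 57.9. δw = √(δd² + δu²) = √(6.76 + 2.56) = 3.05, so δw/w = 0.0527.
Q is then a monomial in w, y, q:
δQ/Q = √((δw/w)² + (3·δy/y)² + (-1·δq/q)²) = √(0.00278 + 0.101 + 0.00382) = 0.328
Q = 53.7, so δQ = 0.328 × 53.7 = 17.6.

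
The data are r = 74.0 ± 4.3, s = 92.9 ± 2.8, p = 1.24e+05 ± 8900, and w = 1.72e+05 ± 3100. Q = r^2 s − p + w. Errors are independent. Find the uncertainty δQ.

Let h = r^2·s = 5.09e+05. δh/h = √((2·δr/r)² + (1·δs/s)²) = √(0.0135 + 0.000908) = 0.120, so δh = 61100.
Q = h − p + w: δQ = √(δh² + δp² + δw²) = √(3.73e+09 + 7.92e+07 + 9.61e+06) = 61800

61800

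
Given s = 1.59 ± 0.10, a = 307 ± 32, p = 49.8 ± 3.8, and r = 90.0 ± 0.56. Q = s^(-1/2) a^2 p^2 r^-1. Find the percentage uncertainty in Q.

26.0%

Since Q is a product/quotient, work with relative uncertainties:
  (−½·δs/s)² = (-0.5×0.0629)² = 0.000989;  (2·δa/a)² = (2×0.104)² = 0.0435;  (2·δp/p)² = (2×0.0763)² = 0.0233;  (-1·δr/r)² = (-1×0.00622)² = 3.87e-05
δQ/Q = √(0.0678) = 0.260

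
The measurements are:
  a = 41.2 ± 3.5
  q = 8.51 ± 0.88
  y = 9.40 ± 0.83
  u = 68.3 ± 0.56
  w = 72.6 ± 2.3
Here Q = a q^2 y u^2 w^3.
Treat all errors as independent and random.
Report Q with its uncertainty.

For a monomial Q ∝ a, q^2, y, u^2, w^3, fractional errors add in quadrature:
  (1·δa/a)² = (1×0.0850)² = 0.00722;  (2·δq/q)² = (2×0.103)² = 0.0428;  (1·δy/y)² = (1×0.0883)² = 0.00780;  (2·δu/u)² = (2×0.00820)² = 0.000269;  (3·δw/w)² = (3×0.0317)² = 0.00903
δQ/Q = √(0.0671) = 0.259
Q = 5.01e+13, so δQ = 0.259 × 5.01e+13 = 1.3e+13.

(5.01 ± 1.30) × 10^13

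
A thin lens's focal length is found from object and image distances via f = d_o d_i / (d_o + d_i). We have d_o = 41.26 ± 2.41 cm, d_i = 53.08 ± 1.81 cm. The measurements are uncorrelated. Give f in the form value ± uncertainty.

23.21 ± 0.838 cm

∂f/∂d_o = (d_i/(d_o+d_i))² = 0.317;  ∂f/∂d_i = (d_o/(d_o+d_i))² = 0.191
δf = √((∂f/∂d_o · δd_o)² + (∂f/∂d_i · δd_i)²) = √(0.582 + 0.120) = 0.838 cm
f = 23.21 cm.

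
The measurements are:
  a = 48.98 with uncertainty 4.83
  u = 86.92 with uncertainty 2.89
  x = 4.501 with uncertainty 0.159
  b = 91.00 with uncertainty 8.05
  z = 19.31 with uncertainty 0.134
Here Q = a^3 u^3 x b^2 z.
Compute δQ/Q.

0.361

Since Q is a product/quotient, work with relative uncertainties:
  (3·δa/a)² = (3×0.0986)² = 0.0875;  (3·δu/u)² = (3×0.0332)² = 0.00995;  (1·δx/x)² = (1×0.0353)² = 0.00125;  (2·δb/b)² = (2×0.0885)² = 0.0313;  (1·δz/z)² = (1×0.00694)² = 4.82e-05
δQ/Q = √(0.130) = 0.361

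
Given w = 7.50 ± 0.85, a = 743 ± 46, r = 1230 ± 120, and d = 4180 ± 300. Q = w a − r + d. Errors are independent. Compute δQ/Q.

0.0926

Let p = w·a = 5570. δp/p = √((1·δw/w)² + (1·δa/a)²) = √(0.0128 + 0.00383) = 0.129, so δp = 720.
Q = p − r + d: δQ = √(δp² + δr² + δd²) = √(5.18e+05 + 14400 + 90000) = 789
Q = 8520, so δQ/Q = 789/8520 = 0.0926.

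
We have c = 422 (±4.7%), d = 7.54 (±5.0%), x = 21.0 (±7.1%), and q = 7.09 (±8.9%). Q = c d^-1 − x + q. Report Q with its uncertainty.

42.1 ± 4.17

Let p = c·d^-1 = 56.0. δp/p = √((1·δc/c)² + (-1·δd/d)²) = √(0.00221 + 0.00250) = 0.0686, so δp = 3.84.
Q = p − x + q: δQ = √(δp² + δx² + δq²) = √(14.8 + 2.22 + 0.398) = 4.17
Q = 42.1.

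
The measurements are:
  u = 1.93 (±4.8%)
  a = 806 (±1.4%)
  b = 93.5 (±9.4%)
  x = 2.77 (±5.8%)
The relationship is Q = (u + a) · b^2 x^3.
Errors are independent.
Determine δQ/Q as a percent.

Let w = u + a = 808. δw = √(δu² + δa²) = √(0.00858 + 127) = 11.3, so δw/w = 0.0140.
Q is then a monomial in w, b, x:
δQ/Q = √((δw/w)² + (2·δb/b)² + (3·δx/x)²) = √(0.000195 + 0.0353 + 0.0303) = 0.257

25.7%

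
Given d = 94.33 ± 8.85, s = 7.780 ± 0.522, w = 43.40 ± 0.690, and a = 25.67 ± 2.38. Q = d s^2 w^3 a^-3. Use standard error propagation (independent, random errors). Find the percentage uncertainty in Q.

32.6%

For a monomial Q ∝ d, s^2, w^3, a^-3, fractional errors add in quadrature:
  (1·δd/d)² = (1×0.0938)² = 0.00880;  (2·δs/s)² = (2×0.0671)² = 0.0180;  (3·δw/w)² = (3×0.0159)² = 0.00227;  (-3·δa/a)² = (-3×0.0927)² = 0.0774
δQ/Q = √(0.106) = 0.326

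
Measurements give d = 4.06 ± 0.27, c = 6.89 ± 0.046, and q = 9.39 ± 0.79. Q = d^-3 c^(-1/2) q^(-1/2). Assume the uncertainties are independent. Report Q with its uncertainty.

0.00186 ± 0.000379

Each factor contributes (exponent × relative error)² to (δQ/Q)²:
  (-3·δd/d)² = (-3×0.0665)² = 0.0398;  (−½·δc/c)² = (-0.5×0.00668)² = 1.11e-05;  (−½·δq/q)² = (-0.5×0.0841)² = 0.00177
δQ/Q = √(0.0416) = 0.204
Q = 0.00186, so δQ = 0.204 × 0.00186 = 0.000379.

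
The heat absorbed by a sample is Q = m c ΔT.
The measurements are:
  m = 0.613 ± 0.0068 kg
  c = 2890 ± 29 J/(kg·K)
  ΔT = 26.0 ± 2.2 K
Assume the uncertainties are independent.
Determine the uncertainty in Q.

Each factor contributes (exponent × relative error)² to (δQ/Q)²:
  (1·δm/m)² = (1×0.0111)² = 0.000123;  (1·δc/c)² = (1×0.0100)² = 0.000101;  (1·δΔT/ΔT)² = (1×0.0846)² = 0.00716
δQ/Q = √(0.00738) = 0.0859
Q = 46100 J, so δQ = 0.0859 × 46100 = 3960 J.

3960 J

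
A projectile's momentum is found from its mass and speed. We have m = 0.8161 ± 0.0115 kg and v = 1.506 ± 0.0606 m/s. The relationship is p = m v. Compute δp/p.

0.0426

Each factor contributes (exponent × relative error)² to (δp/p)²:
  (1·δm/m)² = (1×0.0141)² = 0.000199;  (1·δv/v)² = (1×0.0402)² = 0.00162
δp/p = √(0.00182) = 0.0426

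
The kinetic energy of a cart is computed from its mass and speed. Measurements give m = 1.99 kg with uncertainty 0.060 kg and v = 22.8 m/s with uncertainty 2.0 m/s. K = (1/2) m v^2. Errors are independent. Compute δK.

92.1 J

Since K is a product/quotient, work with relative uncertainties:
  (1·δm/m)² = (1×0.0302)² = 0.000909;  (2·δv/v)² = (2×0.0877)² = 0.0308
δK/K = √(0.0317) = 0.178
K = 517 J, so δK = 0.178 × 517 = 92.1 J.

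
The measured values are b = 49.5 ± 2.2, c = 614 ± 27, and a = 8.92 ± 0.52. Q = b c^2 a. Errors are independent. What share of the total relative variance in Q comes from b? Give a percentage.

15.1%

(δQ/Q)² = (1·δb/b)² + (2·δc/c)² + (1·δa/a)²
  b term: (1×0.0444)² = 0.00198
  c term: (2×0.0440)² = 0.00773
  a term: (1×0.0583)² = 0.00340
Total = 0.0131. Share from b = 0.00198/0.0131 = 0.151.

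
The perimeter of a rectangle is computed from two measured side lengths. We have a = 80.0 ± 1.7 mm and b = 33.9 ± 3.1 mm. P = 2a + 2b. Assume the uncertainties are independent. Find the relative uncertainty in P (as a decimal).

0.0310

Each term contributes (cᵢ δxᵢ)² to (δP)²:
  (2·δa)² = 11.6;  (2·δb)² = 38.4
δP = √(50.0) = 7.07 mm
P = 228 mm, so δP/P = 7.07/228 = 0.0310.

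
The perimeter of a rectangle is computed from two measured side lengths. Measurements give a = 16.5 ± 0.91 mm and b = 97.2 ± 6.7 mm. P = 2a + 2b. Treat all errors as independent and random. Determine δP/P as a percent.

5.95%

For a sum/difference, combine absolute errors in quadrature:
  (2·δa)² = 3.31;  (2·δb)² = 180
δP = √(183) = 13.5 mm
P = 227 mm, so δP/P = 13.5/227 = 0.0595.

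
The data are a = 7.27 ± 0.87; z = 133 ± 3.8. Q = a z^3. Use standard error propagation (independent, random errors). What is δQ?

Products/powers → add relative errors in quadrature, weighted by exponent:
  (1·δa/a)² = (1×0.120)² = 0.0143;  (3·δz/z)² = (3×0.0286)² = 0.00735
δQ/Q = √(0.0217) = 0.147
Q = 1.71e+07, so δQ = 0.147 × 1.71e+07 = 2.52e+06.

2.52e+06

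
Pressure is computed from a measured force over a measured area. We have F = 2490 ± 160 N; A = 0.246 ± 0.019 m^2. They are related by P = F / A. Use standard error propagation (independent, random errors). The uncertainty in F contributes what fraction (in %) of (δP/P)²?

(δP/P)² = (1·δF/F)² + (-1·δA/A)²
  F term: (1×0.0643)² = 0.00413
  A term: (-1×0.0772)² = 0.00597
Total = 0.0101. Share from F = 0.00413/0.0101 = 0.409.

40.9%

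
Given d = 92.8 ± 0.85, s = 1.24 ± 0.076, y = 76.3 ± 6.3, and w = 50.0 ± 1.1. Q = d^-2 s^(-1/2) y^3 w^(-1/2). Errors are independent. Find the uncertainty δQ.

Since Q is a product/quotient, work with relative uncertainties:
  (-2·δd/d)² = (-2×0.00916)² = 0.000336;  (−½·δs/s)² = (-0.5×0.0613)² = 0.000939;  (3·δy/y)² = (3×0.0826)² = 0.0614;  (−½·δw/w)² = (-0.5×0.0220)² = 0.000121
δQ/Q = √(0.0628) = 0.251
Q = 6.55, so δQ = 0.251 × 6.55 = 1.64.

1.64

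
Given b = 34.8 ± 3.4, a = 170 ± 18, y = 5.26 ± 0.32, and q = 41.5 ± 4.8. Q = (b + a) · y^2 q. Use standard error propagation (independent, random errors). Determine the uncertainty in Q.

Let u = b + a = 205. δu = √(δb² + δa²) = √(11.6 + 324) = 18.3, so δu/u = 0.0894.
Q is then a monomial in u, y, q:
δQ/Q = √((δu/u)² + (2·δy/y)² + (1·δq/q)²) = √(0.00800 + 0.0148 + 0.0134) = 0.190
Q = 2.35e+05, so δQ = 0.190 × 2.35e+05 = 44700.

44700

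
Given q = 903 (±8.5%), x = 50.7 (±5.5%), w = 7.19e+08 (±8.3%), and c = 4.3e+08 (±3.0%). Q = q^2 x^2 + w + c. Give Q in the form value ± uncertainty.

Let p = q^2·x^2 = 2.1e+09. δp/p = √((2·δq/q)² + (2·δx/x)²) = √(0.0289 + 0.0121) = 0.202, so δp = 4.24e+08.
Q = p + w + c: δQ = √(δp² + δw² + δc²) = √(1.8e+17 + 3.56e+15 + 1.66e+14) = 4.29e+08
Q = 3.25e+09.

(3.25 ± 0.429) × 10^9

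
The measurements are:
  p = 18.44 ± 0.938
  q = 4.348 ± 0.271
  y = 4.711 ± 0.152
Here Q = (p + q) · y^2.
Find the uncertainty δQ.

39.2

Let u = p + q = 22.79. δu = √(δp² + δq²) = √(0.880 + 0.0734) = 0.976, so δu/u = 0.0428.
Q is then a monomial in u, y:
δQ/Q = √((δu/u)² + (2·δy/y)²) = √(0.00184 + 0.00416) = 0.0775
Q = 505.7, so δQ = 0.0775 × 505.7 = 39.2.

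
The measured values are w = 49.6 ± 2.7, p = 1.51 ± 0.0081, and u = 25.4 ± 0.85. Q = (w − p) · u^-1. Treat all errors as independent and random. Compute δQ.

Let h = w − p = 48.1. δh = √(δw² + δp²) = √(7.29 + 6.56e-05) = 2.70, so δh/h = 0.0561.
Q is then a monomial in h, u:
δQ/Q = √((δh/h)² + (-1·δu/u)²) = √(0.00315 + 0.00112) = 0.0654
Q = 1.89, so δQ = 0.0654 × 1.89 = 0.124.

0.124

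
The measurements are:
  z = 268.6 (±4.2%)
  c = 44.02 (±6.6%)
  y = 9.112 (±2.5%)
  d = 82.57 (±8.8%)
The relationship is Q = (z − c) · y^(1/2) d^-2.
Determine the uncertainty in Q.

0.0183

Let u = z − c = 224.6. δu = √(δz² + δc²) = √(127 + 8.44) = 11.6, so δu/u = 0.0519.
Q is then a monomial in u, y, d:
δQ/Q = √((δu/u)² + (½·δy/y)² + (-2·δd/d)²) = √(0.00269 + 0.000156 + 0.0310) = 0.184
Q = 0.09943, so δQ = 0.184 × 0.09943 = 0.0183.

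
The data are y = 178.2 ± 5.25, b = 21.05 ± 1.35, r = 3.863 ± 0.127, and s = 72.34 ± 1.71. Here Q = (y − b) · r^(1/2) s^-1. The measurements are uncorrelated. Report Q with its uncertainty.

Let u = y − b = 157.1. δu = √(δy² + δb²) = √(27.6 + 1.82) = 5.42, so δu/u = 0.0345.
Q is then a monomial in u, r, s:
δQ/Q = √((δu/u)² + (½·δr/r)² + (-1·δs/s)²) = √(0.00119 + 0.000270 + 0.000559) = 0.0449
Q = 4.270, so δQ = 0.0449 × 4.270 = 0.192.

4.270 ± 0.192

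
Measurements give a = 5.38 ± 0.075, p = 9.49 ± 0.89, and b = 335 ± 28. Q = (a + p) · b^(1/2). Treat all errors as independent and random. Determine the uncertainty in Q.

Let u = a + p = 14.9. δu = √(δa² + δp²) = √(0.00562 + 0.792) = 0.893, so δu/u = 0.0601.
Q is then a monomial in u, b:
δQ/Q = √((δu/u)² + (½·δb/b)²) = √(0.00361 + 0.00175) = 0.0732
Q = 272, so δQ = 0.0732 × 272 = 19.9.

19.9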